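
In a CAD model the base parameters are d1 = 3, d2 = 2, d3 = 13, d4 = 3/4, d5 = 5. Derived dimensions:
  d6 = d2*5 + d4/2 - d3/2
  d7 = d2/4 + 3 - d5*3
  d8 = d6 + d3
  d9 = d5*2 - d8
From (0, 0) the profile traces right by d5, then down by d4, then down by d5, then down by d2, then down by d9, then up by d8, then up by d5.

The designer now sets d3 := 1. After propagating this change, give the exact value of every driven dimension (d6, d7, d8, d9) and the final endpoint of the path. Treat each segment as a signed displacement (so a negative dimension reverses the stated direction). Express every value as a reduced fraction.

d6 = 79/8
d7 = -23/2
d8 = 87/8
d9 = -7/8
endpoint = (5, 9)

Apply edit: d3 := 1
  d6 = d2*5 + d4/2 - d3/2 = 79/8
  d7 = d2/4 + 3 - d5*3 = -23/2
  d8 = d6 + d3 = 87/8
  d9 = d5*2 - d8 = -7/8
Walk from origin (0, 0):
  seg 1: right by d5 = 5 → (5, 0)
  seg 2: down by d4 = 3/4 → (5, -3/4)
  seg 3: down by d5 = 5 → (5, -23/4)
  seg 4: down by d2 = 2 → (5, -31/4)
  seg 5: down by d9 = -7/8 → (5, -55/8)
  seg 6: up by d8 = 87/8 → (5, 4)
  seg 7: up by d5 = 5 → (5, 9)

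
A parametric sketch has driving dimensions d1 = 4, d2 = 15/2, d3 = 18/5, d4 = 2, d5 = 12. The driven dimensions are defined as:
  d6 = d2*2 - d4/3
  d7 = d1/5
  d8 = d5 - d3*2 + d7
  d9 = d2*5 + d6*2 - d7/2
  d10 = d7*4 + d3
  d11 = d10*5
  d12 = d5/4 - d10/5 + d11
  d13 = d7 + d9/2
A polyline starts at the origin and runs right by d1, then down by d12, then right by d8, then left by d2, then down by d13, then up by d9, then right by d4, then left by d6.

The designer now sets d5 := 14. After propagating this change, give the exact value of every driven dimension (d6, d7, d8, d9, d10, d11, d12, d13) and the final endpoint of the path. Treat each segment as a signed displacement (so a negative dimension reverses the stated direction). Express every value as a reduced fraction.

Apply edit: d5 := 14
  d6 = d2*2 - d4/3 = 43/3
  d7 = d1/5 = 4/5
  d8 = d5 - d3*2 + d7 = 38/5
  d9 = d2*5 + d6*2 - d7/2 = 1973/30
  d10 = d7*4 + d3 = 34/5
  d11 = d10*5 = 34
  d12 = d5/4 - d10/5 + d11 = 1807/50
  d13 = d7 + d9/2 = 2021/60
Walk from origin (0, 0):
  seg 1: right by d1 = 4 → (4, 0)
  seg 2: down by d12 = 1807/50 → (4, -1807/50)
  seg 3: right by d8 = 38/5 → (58/5, -1807/50)
  seg 4: left by d2 = 15/2 → (41/10, -1807/50)
  seg 5: down by d13 = 2021/60 → (41/10, -20947/300)
  seg 6: up by d9 = 1973/30 → (41/10, -1217/300)
  seg 7: right by d4 = 2 → (61/10, -1217/300)
  seg 8: left by d6 = 43/3 → (-247/30, -1217/300)

d6 = 43/3
d7 = 4/5
d8 = 38/5
d9 = 1973/30
d10 = 34/5
d11 = 34
d12 = 1807/50
d13 = 2021/60
endpoint = (-247/30, -1217/300)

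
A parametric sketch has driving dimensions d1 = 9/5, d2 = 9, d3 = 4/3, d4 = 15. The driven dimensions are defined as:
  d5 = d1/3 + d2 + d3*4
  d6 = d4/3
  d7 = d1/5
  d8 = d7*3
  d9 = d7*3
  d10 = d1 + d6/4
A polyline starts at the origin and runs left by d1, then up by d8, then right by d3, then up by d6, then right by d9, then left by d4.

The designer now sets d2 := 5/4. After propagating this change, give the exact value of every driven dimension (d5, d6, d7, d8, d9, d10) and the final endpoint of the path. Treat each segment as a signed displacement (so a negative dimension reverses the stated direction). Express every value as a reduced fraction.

d5 = 431/60
d6 = 5
d7 = 9/25
d8 = 27/25
d9 = 27/25
d10 = 61/20
endpoint = (-1079/75, 152/25)

Apply edit: d2 := 5/4
  d5 = d1/3 + d2 + d3*4 = 431/60
  d6 = d4/3 = 5
  d7 = d1/5 = 9/25
  d8 = d7*3 = 27/25
  d9 = d7*3 = 27/25
  d10 = d1 + d6/4 = 61/20
Walk from origin (0, 0):
  seg 1: left by d1 = 9/5 → (-9/5, 0)
  seg 2: up by d8 = 27/25 → (-9/5, 27/25)
  seg 3: right by d3 = 4/3 → (-7/15, 27/25)
  seg 4: up by d6 = 5 → (-7/15, 152/25)
  seg 5: right by d9 = 27/25 → (46/75, 152/25)
  seg 6: left by d4 = 15 → (-1079/75, 152/25)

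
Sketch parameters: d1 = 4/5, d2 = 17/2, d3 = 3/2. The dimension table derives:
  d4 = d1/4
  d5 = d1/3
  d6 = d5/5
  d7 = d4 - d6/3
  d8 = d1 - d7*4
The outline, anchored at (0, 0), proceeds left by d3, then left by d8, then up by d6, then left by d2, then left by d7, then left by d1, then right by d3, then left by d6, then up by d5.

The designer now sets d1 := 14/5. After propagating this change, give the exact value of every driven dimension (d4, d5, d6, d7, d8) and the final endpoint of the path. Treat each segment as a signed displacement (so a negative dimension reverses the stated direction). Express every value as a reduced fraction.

Apply edit: d1 := 14/5
  d4 = d1/4 = 7/10
  d5 = d1/3 = 14/15
  d6 = d5/5 = 14/75
  d7 = d4 - d6/3 = 287/450
  d8 = d1 - d7*4 = 56/225
Walk from origin (0, 0):
  seg 1: left by d3 = 3/2 → (-3/2, 0)
  seg 2: left by d8 = 56/225 → (-787/450, 0)
  seg 3: up by d6 = 14/75 → (-787/450, 14/75)
  seg 4: left by d2 = 17/2 → (-2306/225, 14/75)
  seg 5: left by d7 = 287/450 → (-1633/150, 14/75)
  seg 6: left by d1 = 14/5 → (-2053/150, 14/75)
  seg 7: right by d3 = 3/2 → (-914/75, 14/75)
  seg 8: left by d6 = 14/75 → (-928/75, 14/75)
  seg 9: up by d5 = 14/15 → (-928/75, 28/25)

d4 = 7/10
d5 = 14/15
d6 = 14/75
d7 = 287/450
d8 = 56/225
endpoint = (-928/75, 28/25)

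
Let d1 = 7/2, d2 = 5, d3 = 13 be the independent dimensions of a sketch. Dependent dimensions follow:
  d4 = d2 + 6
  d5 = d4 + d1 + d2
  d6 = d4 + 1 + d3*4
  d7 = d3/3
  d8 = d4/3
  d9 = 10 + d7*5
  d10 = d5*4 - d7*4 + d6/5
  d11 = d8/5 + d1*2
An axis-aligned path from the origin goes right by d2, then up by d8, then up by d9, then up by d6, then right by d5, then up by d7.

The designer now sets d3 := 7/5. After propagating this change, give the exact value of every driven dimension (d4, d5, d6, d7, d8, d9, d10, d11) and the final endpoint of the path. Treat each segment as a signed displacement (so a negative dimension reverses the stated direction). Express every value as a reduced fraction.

d4 = 11
d5 = 39/2
d6 = 88/5
d7 = 7/15
d8 = 11/3
d9 = 37/3
d10 = 5974/75
d11 = 116/15
endpoint = (49/2, 511/15)

Apply edit: d3 := 7/5
  d4 = d2 + 6 = 11
  d5 = d4 + d1 + d2 = 39/2
  d6 = d4 + 1 + d3*4 = 88/5
  d7 = d3/3 = 7/15
  d8 = d4/3 = 11/3
  d9 = 10 + d7*5 = 37/3
  d10 = d5*4 - d7*4 + d6/5 = 5974/75
  d11 = d8/5 + d1*2 = 116/15
Walk from origin (0, 0):
  seg 1: right by d2 = 5 → (5, 0)
  seg 2: up by d8 = 11/3 → (5, 11/3)
  seg 3: up by d9 = 37/3 → (5, 16)
  seg 4: up by d6 = 88/5 → (5, 168/5)
  seg 5: right by d5 = 39/2 → (49/2, 168/5)
  seg 6: up by d7 = 7/15 → (49/2, 511/15)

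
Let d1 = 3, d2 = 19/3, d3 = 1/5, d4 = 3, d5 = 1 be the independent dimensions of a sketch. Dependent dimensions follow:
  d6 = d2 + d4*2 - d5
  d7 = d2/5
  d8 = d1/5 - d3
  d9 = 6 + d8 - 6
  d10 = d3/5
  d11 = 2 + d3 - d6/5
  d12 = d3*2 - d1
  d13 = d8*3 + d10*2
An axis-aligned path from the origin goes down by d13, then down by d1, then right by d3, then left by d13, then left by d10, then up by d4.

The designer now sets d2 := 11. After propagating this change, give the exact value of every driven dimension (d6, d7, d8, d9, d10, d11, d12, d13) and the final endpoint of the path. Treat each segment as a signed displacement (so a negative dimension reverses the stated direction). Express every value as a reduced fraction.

d6 = 16
d7 = 11/5
d8 = 2/5
d9 = 2/5
d10 = 1/25
d11 = -1
d12 = -13/5
d13 = 32/25
endpoint = (-28/25, -32/25)

Apply edit: d2 := 11
  d6 = d2 + d4*2 - d5 = 16
  d7 = d2/5 = 11/5
  d8 = d1/5 - d3 = 2/5
  d9 = 6 + d8 - 6 = 2/5
  d10 = d3/5 = 1/25
  d11 = 2 + d3 - d6/5 = -1
  d12 = d3*2 - d1 = -13/5
  d13 = d8*3 + d10*2 = 32/25
Walk from origin (0, 0):
  seg 1: down by d13 = 32/25 → (0, -32/25)
  seg 2: down by d1 = 3 → (0, -107/25)
  seg 3: right by d3 = 1/5 → (1/5, -107/25)
  seg 4: left by d13 = 32/25 → (-27/25, -107/25)
  seg 5: left by d10 = 1/25 → (-28/25, -107/25)
  seg 6: up by d4 = 3 → (-28/25, -32/25)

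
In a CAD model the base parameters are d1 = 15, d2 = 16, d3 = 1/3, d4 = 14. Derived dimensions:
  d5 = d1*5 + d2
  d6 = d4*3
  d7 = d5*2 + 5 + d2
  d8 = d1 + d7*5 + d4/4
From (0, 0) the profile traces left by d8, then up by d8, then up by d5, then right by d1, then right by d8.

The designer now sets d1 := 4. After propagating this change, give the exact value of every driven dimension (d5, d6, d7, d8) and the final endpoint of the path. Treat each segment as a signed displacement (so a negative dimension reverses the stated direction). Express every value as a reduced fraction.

d5 = 36
d6 = 42
d7 = 93
d8 = 945/2
endpoint = (4, 1017/2)

Apply edit: d1 := 4
  d5 = d1*5 + d2 = 36
  d6 = d4*3 = 42
  d7 = d5*2 + 5 + d2 = 93
  d8 = d1 + d7*5 + d4/4 = 945/2
Walk from origin (0, 0):
  seg 1: left by d8 = 945/2 → (-945/2, 0)
  seg 2: up by d8 = 945/2 → (-945/2, 945/2)
  seg 3: up by d5 = 36 → (-945/2, 1017/2)
  seg 4: right by d1 = 4 → (-937/2, 1017/2)
  seg 5: right by d8 = 945/2 → (4, 1017/2)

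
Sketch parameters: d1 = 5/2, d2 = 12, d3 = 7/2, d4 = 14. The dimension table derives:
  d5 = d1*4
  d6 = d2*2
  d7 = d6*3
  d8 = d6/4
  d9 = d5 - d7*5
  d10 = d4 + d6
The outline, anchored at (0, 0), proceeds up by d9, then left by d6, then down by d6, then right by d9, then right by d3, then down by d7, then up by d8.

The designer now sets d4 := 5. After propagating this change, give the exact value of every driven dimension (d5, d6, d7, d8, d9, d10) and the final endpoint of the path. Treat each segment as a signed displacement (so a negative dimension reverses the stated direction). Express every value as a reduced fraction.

d5 = 10
d6 = 24
d7 = 72
d8 = 6
d9 = -350
d10 = 29
endpoint = (-741/2, -440)

Apply edit: d4 := 5
  d5 = d1*4 = 10
  d6 = d2*2 = 24
  d7 = d6*3 = 72
  d8 = d6/4 = 6
  d9 = d5 - d7*5 = -350
  d10 = d4 + d6 = 29
Walk from origin (0, 0):
  seg 1: up by d9 = -350 → (0, -350)
  seg 2: left by d6 = 24 → (-24, -350)
  seg 3: down by d6 = 24 → (-24, -374)
  seg 4: right by d9 = -350 → (-374, -374)
  seg 5: right by d3 = 7/2 → (-741/2, -374)
  seg 6: down by d7 = 72 → (-741/2, -446)
  seg 7: up by d8 = 6 → (-741/2, -440)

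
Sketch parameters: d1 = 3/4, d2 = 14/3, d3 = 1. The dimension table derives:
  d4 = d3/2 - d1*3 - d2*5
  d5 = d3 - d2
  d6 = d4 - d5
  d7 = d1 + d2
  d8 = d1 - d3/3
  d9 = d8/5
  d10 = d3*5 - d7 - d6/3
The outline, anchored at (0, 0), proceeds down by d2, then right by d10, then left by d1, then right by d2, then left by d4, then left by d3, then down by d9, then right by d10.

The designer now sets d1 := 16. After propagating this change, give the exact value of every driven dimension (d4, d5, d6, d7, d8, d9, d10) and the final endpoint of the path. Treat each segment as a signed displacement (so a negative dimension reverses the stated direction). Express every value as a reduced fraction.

Apply edit: d1 := 16
  d4 = d3/2 - d1*3 - d2*5 = -425/6
  d5 = d3 - d2 = -11/3
  d6 = d4 - d5 = -403/6
  d7 = d1 + d2 = 62/3
  d8 = d1 - d3/3 = 47/3
  d9 = d8/5 = 47/15
  d10 = d3*5 - d7 - d6/3 = 121/18
Walk from origin (0, 0):
  seg 1: down by d2 = 14/3 → (0, -14/3)
  seg 2: right by d10 = 121/18 → (121/18, -14/3)
  seg 3: left by d1 = 16 → (-167/18, -14/3)
  seg 4: right by d2 = 14/3 → (-83/18, -14/3)
  seg 5: left by d4 = -425/6 → (596/9, -14/3)
  seg 6: left by d3 = 1 → (587/9, -14/3)
  seg 7: down by d9 = 47/15 → (587/9, -39/5)
  seg 8: right by d10 = 121/18 → (1295/18, -39/5)

d4 = -425/6
d5 = -11/3
d6 = -403/6
d7 = 62/3
d8 = 47/3
d9 = 47/15
d10 = 121/18
endpoint = (1295/18, -39/5)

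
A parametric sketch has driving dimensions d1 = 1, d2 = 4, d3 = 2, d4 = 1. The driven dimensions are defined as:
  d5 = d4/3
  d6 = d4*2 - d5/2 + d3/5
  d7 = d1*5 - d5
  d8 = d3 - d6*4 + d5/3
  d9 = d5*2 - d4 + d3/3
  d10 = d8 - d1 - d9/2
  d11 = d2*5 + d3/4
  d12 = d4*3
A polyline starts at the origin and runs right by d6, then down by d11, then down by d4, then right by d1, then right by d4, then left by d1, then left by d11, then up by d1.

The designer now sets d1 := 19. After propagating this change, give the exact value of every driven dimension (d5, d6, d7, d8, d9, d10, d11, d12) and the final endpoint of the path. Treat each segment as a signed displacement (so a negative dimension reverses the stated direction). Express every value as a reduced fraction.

d5 = 1/3
d6 = 67/30
d7 = 284/3
d8 = -307/45
d9 = 1/3
d10 = -2339/90
d11 = 41/2
d12 = 3
endpoint = (-259/15, -5/2)

Apply edit: d1 := 19
  d5 = d4/3 = 1/3
  d6 = d4*2 - d5/2 + d3/5 = 67/30
  d7 = d1*5 - d5 = 284/3
  d8 = d3 - d6*4 + d5/3 = -307/45
  d9 = d5*2 - d4 + d3/3 = 1/3
  d10 = d8 - d1 - d9/2 = -2339/90
  d11 = d2*5 + d3/4 = 41/2
  d12 = d4*3 = 3
Walk from origin (0, 0):
  seg 1: right by d6 = 67/30 → (67/30, 0)
  seg 2: down by d11 = 41/2 → (67/30, -41/2)
  seg 3: down by d4 = 1 → (67/30, -43/2)
  seg 4: right by d1 = 19 → (637/30, -43/2)
  seg 5: right by d4 = 1 → (667/30, -43/2)
  seg 6: left by d1 = 19 → (97/30, -43/2)
  seg 7: left by d11 = 41/2 → (-259/15, -43/2)
  seg 8: up by d1 = 19 → (-259/15, -5/2)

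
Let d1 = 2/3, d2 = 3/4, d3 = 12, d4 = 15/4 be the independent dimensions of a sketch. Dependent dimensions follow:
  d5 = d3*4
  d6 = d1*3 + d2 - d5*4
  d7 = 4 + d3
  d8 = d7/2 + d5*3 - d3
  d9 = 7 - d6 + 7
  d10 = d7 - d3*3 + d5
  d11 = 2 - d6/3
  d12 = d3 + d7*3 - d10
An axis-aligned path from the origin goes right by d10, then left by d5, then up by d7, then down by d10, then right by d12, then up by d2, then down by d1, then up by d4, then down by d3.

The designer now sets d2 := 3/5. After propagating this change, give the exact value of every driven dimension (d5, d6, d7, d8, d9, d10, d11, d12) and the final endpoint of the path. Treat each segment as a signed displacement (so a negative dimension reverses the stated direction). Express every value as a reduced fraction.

d5 = 48
d6 = -947/5
d7 = 16
d8 = 140
d9 = 1017/5
d10 = 28
d11 = 977/15
d12 = 32
endpoint = (12, -1219/60)

Apply edit: d2 := 3/5
  d5 = d3*4 = 48
  d6 = d1*3 + d2 - d5*4 = -947/5
  d7 = 4 + d3 = 16
  d8 = d7/2 + d5*3 - d3 = 140
  d9 = 7 - d6 + 7 = 1017/5
  d10 = d7 - d3*3 + d5 = 28
  d11 = 2 - d6/3 = 977/15
  d12 = d3 + d7*3 - d10 = 32
Walk from origin (0, 0):
  seg 1: right by d10 = 28 → (28, 0)
  seg 2: left by d5 = 48 → (-20, 0)
  seg 3: up by d7 = 16 → (-20, 16)
  seg 4: down by d10 = 28 → (-20, -12)
  seg 5: right by d12 = 32 → (12, -12)
  seg 6: up by d2 = 3/5 → (12, -57/5)
  seg 7: down by d1 = 2/3 → (12, -181/15)
  seg 8: up by d4 = 15/4 → (12, -499/60)
  seg 9: down by d3 = 12 → (12, -1219/60)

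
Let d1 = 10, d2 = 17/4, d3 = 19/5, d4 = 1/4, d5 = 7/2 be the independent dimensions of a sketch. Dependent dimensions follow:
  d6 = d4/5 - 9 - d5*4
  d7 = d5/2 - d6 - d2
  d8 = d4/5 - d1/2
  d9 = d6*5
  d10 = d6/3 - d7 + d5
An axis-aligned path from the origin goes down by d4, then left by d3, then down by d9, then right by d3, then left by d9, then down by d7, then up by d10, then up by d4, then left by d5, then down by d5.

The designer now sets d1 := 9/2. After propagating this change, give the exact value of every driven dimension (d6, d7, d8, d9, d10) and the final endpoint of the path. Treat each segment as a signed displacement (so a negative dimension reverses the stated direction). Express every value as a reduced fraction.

Apply edit: d1 := 9/2
  d6 = d4/5 - 9 - d5*4 = -459/20
  d7 = d5/2 - d6 - d2 = 409/20
  d8 = d4/5 - d1/2 = -11/5
  d9 = d6*5 = -459/4
  d10 = d6/3 - d7 + d5 = -123/5
Walk from origin (0, 0):
  seg 1: down by d4 = 1/4 → (0, -1/4)
  seg 2: left by d3 = 19/5 → (-19/5, -1/4)
  seg 3: down by d9 = -459/4 → (-19/5, 229/2)
  seg 4: right by d3 = 19/5 → (0, 229/2)
  seg 5: left by d9 = -459/4 → (459/4, 229/2)
  seg 6: down by d7 = 409/20 → (459/4, 1881/20)
  seg 7: up by d10 = -123/5 → (459/4, 1389/20)
  seg 8: up by d4 = 1/4 → (459/4, 697/10)
  seg 9: left by d5 = 7/2 → (445/4, 697/10)
  seg 10: down by d5 = 7/2 → (445/4, 331/5)

d6 = -459/20
d7 = 409/20
d8 = -11/5
d9 = -459/4
d10 = -123/5
endpoint = (445/4, 331/5)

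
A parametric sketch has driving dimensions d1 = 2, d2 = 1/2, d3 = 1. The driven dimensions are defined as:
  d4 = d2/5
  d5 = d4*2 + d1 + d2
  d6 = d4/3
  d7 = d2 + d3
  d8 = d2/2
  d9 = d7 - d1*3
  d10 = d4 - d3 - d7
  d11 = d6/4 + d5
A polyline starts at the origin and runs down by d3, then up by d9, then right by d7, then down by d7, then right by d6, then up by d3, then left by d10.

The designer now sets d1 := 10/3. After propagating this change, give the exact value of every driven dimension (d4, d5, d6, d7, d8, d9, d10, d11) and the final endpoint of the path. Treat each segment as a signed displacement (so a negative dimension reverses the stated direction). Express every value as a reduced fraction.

Apply edit: d1 := 10/3
  d4 = d2/5 = 1/10
  d5 = d4*2 + d1 + d2 = 121/30
  d6 = d4/3 = 1/30
  d7 = d2 + d3 = 3/2
  d8 = d2/2 = 1/4
  d9 = d7 - d1*3 = -17/2
  d10 = d4 - d3 - d7 = -12/5
  d11 = d6/4 + d5 = 97/24
Walk from origin (0, 0):
  seg 1: down by d3 = 1 → (0, -1)
  seg 2: up by d9 = -17/2 → (0, -19/2)
  seg 3: right by d7 = 3/2 → (3/2, -19/2)
  seg 4: down by d7 = 3/2 → (3/2, -11)
  seg 5: right by d6 = 1/30 → (23/15, -11)
  seg 6: up by d3 = 1 → (23/15, -10)
  seg 7: left by d10 = -12/5 → (59/15, -10)

d4 = 1/10
d5 = 121/30
d6 = 1/30
d7 = 3/2
d8 = 1/4
d9 = -17/2
d10 = -12/5
d11 = 97/24
endpoint = (59/15, -10)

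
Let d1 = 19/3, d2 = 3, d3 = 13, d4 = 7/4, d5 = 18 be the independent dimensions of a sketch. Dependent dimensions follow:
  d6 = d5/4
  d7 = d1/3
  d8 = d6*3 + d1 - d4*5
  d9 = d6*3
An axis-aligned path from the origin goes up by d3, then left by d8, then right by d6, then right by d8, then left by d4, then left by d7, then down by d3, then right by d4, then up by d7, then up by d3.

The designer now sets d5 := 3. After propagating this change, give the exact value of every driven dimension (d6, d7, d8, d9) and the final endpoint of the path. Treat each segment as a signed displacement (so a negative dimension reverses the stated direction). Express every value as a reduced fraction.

d6 = 3/4
d7 = 19/9
d8 = -1/6
d9 = 9/4
endpoint = (-49/36, 136/9)

Apply edit: d5 := 3
  d6 = d5/4 = 3/4
  d7 = d1/3 = 19/9
  d8 = d6*3 + d1 - d4*5 = -1/6
  d9 = d6*3 = 9/4
Walk from origin (0, 0):
  seg 1: up by d3 = 13 → (0, 13)
  seg 2: left by d8 = -1/6 → (1/6, 13)
  seg 3: right by d6 = 3/4 → (11/12, 13)
  seg 4: right by d8 = -1/6 → (3/4, 13)
  seg 5: left by d4 = 7/4 → (-1, 13)
  seg 6: left by d7 = 19/9 → (-28/9, 13)
  seg 7: down by d3 = 13 → (-28/9, 0)
  seg 8: right by d4 = 7/4 → (-49/36, 0)
  seg 9: up by d7 = 19/9 → (-49/36, 19/9)
  seg 10: up by d3 = 13 → (-49/36, 136/9)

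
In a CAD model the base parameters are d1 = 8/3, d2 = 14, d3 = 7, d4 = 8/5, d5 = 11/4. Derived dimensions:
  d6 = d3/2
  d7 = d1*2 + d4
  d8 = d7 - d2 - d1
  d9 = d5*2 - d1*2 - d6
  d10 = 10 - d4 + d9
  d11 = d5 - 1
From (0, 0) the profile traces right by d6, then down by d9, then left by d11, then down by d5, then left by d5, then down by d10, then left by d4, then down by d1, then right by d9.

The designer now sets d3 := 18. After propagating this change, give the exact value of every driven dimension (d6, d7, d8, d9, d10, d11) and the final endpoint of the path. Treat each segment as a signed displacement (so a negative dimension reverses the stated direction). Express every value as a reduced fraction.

d6 = 9
d7 = 104/15
d8 = -146/15
d9 = -53/6
d10 = -13/30
d11 = 7/4
endpoint = (-89/15, 77/20)

Apply edit: d3 := 18
  d6 = d3/2 = 9
  d7 = d1*2 + d4 = 104/15
  d8 = d7 - d2 - d1 = -146/15
  d9 = d5*2 - d1*2 - d6 = -53/6
  d10 = 10 - d4 + d9 = -13/30
  d11 = d5 - 1 = 7/4
Walk from origin (0, 0):
  seg 1: right by d6 = 9 → (9, 0)
  seg 2: down by d9 = -53/6 → (9, 53/6)
  seg 3: left by d11 = 7/4 → (29/4, 53/6)
  seg 4: down by d5 = 11/4 → (29/4, 73/12)
  seg 5: left by d5 = 11/4 → (9/2, 73/12)
  seg 6: down by d10 = -13/30 → (9/2, 391/60)
  seg 7: left by d4 = 8/5 → (29/10, 391/60)
  seg 8: down by d1 = 8/3 → (29/10, 77/20)
  seg 9: right by d9 = -53/6 → (-89/15, 77/20)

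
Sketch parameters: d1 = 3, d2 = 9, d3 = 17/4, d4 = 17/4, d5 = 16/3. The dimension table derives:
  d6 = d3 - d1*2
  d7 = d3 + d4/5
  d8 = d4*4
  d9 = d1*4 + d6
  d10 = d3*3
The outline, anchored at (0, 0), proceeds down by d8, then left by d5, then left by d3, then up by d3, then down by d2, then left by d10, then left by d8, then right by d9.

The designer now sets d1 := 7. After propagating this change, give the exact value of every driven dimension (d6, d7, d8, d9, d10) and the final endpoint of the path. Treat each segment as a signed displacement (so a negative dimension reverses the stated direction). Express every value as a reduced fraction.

d6 = -39/4
d7 = 51/10
d8 = 17
d9 = 73/4
d10 = 51/4
endpoint = (-253/12, -87/4)

Apply edit: d1 := 7
  d6 = d3 - d1*2 = -39/4
  d7 = d3 + d4/5 = 51/10
  d8 = d4*4 = 17
  d9 = d1*4 + d6 = 73/4
  d10 = d3*3 = 51/4
Walk from origin (0, 0):
  seg 1: down by d8 = 17 → (0, -17)
  seg 2: left by d5 = 16/3 → (-16/3, -17)
  seg 3: left by d3 = 17/4 → (-115/12, -17)
  seg 4: up by d3 = 17/4 → (-115/12, -51/4)
  seg 5: down by d2 = 9 → (-115/12, -87/4)
  seg 6: left by d10 = 51/4 → (-67/3, -87/4)
  seg 7: left by d8 = 17 → (-118/3, -87/4)
  seg 8: right by d9 = 73/4 → (-253/12, -87/4)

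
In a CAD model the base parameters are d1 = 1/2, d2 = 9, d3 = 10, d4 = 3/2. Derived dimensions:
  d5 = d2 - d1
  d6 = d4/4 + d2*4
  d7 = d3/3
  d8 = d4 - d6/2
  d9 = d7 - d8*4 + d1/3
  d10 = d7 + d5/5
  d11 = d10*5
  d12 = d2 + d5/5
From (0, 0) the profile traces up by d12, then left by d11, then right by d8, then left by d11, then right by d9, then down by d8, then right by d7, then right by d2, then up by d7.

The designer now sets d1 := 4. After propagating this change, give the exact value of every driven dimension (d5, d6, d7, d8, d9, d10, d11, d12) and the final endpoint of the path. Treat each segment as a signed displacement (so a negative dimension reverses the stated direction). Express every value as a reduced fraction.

d5 = 5
d6 = 291/8
d7 = 10/3
d8 = -267/16
d9 = 857/12
d10 = 13/3
d11 = 65/3
d12 = 10
endpoint = (1139/48, 1441/48)

Apply edit: d1 := 4
  d5 = d2 - d1 = 5
  d6 = d4/4 + d2*4 = 291/8
  d7 = d3/3 = 10/3
  d8 = d4 - d6/2 = -267/16
  d9 = d7 - d8*4 + d1/3 = 857/12
  d10 = d7 + d5/5 = 13/3
  d11 = d10*5 = 65/3
  d12 = d2 + d5/5 = 10
Walk from origin (0, 0):
  seg 1: up by d12 = 10 → (0, 10)
  seg 2: left by d11 = 65/3 → (-65/3, 10)
  seg 3: right by d8 = -267/16 → (-1841/48, 10)
  seg 4: left by d11 = 65/3 → (-2881/48, 10)
  seg 5: right by d9 = 857/12 → (547/48, 10)
  seg 6: down by d8 = -267/16 → (547/48, 427/16)
  seg 7: right by d7 = 10/3 → (707/48, 427/16)
  seg 8: right by d2 = 9 → (1139/48, 427/16)
  seg 9: up by d7 = 10/3 → (1139/48, 1441/48)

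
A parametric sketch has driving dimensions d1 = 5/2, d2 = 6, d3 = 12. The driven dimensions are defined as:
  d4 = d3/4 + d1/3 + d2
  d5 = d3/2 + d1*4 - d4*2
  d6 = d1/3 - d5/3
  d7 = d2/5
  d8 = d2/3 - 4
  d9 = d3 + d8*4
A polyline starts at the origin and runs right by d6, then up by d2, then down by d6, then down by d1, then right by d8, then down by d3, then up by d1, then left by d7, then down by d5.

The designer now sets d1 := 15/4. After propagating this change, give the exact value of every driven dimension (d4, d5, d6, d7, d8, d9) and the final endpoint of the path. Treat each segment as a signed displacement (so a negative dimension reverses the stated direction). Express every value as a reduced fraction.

d4 = 41/4
d5 = 1/2
d6 = 13/12
d7 = 6/5
d8 = -2
d9 = 4
endpoint = (-127/60, -91/12)

Apply edit: d1 := 15/4
  d4 = d3/4 + d1/3 + d2 = 41/4
  d5 = d3/2 + d1*4 - d4*2 = 1/2
  d6 = d1/3 - d5/3 = 13/12
  d7 = d2/5 = 6/5
  d8 = d2/3 - 4 = -2
  d9 = d3 + d8*4 = 4
Walk from origin (0, 0):
  seg 1: right by d6 = 13/12 → (13/12, 0)
  seg 2: up by d2 = 6 → (13/12, 6)
  seg 3: down by d6 = 13/12 → (13/12, 59/12)
  seg 4: down by d1 = 15/4 → (13/12, 7/6)
  seg 5: right by d8 = -2 → (-11/12, 7/6)
  seg 6: down by d3 = 12 → (-11/12, -65/6)
  seg 7: up by d1 = 15/4 → (-11/12, -85/12)
  seg 8: left by d7 = 6/5 → (-127/60, -85/12)
  seg 9: down by d5 = 1/2 → (-127/60, -91/12)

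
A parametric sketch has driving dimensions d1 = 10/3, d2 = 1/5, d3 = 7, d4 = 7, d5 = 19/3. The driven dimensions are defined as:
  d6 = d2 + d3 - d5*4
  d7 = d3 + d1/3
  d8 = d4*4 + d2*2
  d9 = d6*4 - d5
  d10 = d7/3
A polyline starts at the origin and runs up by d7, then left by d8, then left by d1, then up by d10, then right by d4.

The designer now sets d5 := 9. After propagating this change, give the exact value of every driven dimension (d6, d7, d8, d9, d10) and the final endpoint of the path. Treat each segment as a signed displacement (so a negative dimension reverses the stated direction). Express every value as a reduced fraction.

Apply edit: d5 := 9
  d6 = d2 + d3 - d5*4 = -144/5
  d7 = d3 + d1/3 = 73/9
  d8 = d4*4 + d2*2 = 142/5
  d9 = d6*4 - d5 = -621/5
  d10 = d7/3 = 73/27
Walk from origin (0, 0):
  seg 1: up by d7 = 73/9 → (0, 73/9)
  seg 2: left by d8 = 142/5 → (-142/5, 73/9)
  seg 3: left by d1 = 10/3 → (-476/15, 73/9)
  seg 4: up by d10 = 73/27 → (-476/15, 292/27)
  seg 5: right by d4 = 7 → (-371/15, 292/27)

d6 = -144/5
d7 = 73/9
d8 = 142/5
d9 = -621/5
d10 = 73/27
endpoint = (-371/15, 292/27)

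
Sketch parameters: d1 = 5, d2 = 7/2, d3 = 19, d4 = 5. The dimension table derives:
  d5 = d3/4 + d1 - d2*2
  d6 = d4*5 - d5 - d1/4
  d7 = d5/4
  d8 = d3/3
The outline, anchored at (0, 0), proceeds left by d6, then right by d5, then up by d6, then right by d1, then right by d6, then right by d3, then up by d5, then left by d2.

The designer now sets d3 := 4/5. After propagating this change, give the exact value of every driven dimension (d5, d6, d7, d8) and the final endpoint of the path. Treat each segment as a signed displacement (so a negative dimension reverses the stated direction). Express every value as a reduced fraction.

d5 = -9/5
d6 = 511/20
d7 = -9/20
d8 = 4/15
endpoint = (1/2, 95/4)

Apply edit: d3 := 4/5
  d5 = d3/4 + d1 - d2*2 = -9/5
  d6 = d4*5 - d5 - d1/4 = 511/20
  d7 = d5/4 = -9/20
  d8 = d3/3 = 4/15
Walk from origin (0, 0):
  seg 1: left by d6 = 511/20 → (-511/20, 0)
  seg 2: right by d5 = -9/5 → (-547/20, 0)
  seg 3: up by d6 = 511/20 → (-547/20, 511/20)
  seg 4: right by d1 = 5 → (-447/20, 511/20)
  seg 5: right by d6 = 511/20 → (16/5, 511/20)
  seg 6: right by d3 = 4/5 → (4, 511/20)
  seg 7: up by d5 = -9/5 → (4, 95/4)
  seg 8: left by d2 = 7/2 → (1/2, 95/4)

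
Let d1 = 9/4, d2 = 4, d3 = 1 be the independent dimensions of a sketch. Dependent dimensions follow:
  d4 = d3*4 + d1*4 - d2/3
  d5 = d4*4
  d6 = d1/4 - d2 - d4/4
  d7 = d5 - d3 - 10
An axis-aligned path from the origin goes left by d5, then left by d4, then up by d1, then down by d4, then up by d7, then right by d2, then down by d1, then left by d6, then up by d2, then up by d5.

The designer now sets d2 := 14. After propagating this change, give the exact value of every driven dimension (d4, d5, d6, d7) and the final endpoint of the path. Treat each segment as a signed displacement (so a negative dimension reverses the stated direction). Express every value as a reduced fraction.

Apply edit: d2 := 14
  d4 = d3*4 + d1*4 - d2/3 = 25/3
  d5 = d4*4 = 100/3
  d6 = d1/4 - d2 - d4/4 = -745/48
  d7 = d5 - d3 - 10 = 67/3
Walk from origin (0, 0):
  seg 1: left by d5 = 100/3 → (-100/3, 0)
  seg 2: left by d4 = 25/3 → (-125/3, 0)
  seg 3: up by d1 = 9/4 → (-125/3, 9/4)
  seg 4: down by d4 = 25/3 → (-125/3, -73/12)
  seg 5: up by d7 = 67/3 → (-125/3, 65/4)
  seg 6: right by d2 = 14 → (-83/3, 65/4)
  seg 7: down by d1 = 9/4 → (-83/3, 14)
  seg 8: left by d6 = -745/48 → (-583/48, 14)
  seg 9: up by d2 = 14 → (-583/48, 28)
  seg 10: up by d5 = 100/3 → (-583/48, 184/3)

d4 = 25/3
d5 = 100/3
d6 = -745/48
d7 = 67/3
endpoint = (-583/48, 184/3)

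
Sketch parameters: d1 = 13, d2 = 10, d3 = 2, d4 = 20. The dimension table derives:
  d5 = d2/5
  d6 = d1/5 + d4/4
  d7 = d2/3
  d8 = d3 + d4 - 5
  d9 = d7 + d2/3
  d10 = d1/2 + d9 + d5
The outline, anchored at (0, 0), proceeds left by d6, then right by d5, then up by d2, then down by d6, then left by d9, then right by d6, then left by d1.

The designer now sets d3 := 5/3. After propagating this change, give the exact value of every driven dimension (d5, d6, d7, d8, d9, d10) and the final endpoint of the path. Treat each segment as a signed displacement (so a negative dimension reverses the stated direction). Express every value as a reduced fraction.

d5 = 2
d6 = 38/5
d7 = 10/3
d8 = 50/3
d9 = 20/3
d10 = 91/6
endpoint = (-53/3, 12/5)

Apply edit: d3 := 5/3
  d5 = d2/5 = 2
  d6 = d1/5 + d4/4 = 38/5
  d7 = d2/3 = 10/3
  d8 = d3 + d4 - 5 = 50/3
  d9 = d7 + d2/3 = 20/3
  d10 = d1/2 + d9 + d5 = 91/6
Walk from origin (0, 0):
  seg 1: left by d6 = 38/5 → (-38/5, 0)
  seg 2: right by d5 = 2 → (-28/5, 0)
  seg 3: up by d2 = 10 → (-28/5, 10)
  seg 4: down by d6 = 38/5 → (-28/5, 12/5)
  seg 5: left by d9 = 20/3 → (-184/15, 12/5)
  seg 6: right by d6 = 38/5 → (-14/3, 12/5)
  seg 7: left by d1 = 13 → (-53/3, 12/5)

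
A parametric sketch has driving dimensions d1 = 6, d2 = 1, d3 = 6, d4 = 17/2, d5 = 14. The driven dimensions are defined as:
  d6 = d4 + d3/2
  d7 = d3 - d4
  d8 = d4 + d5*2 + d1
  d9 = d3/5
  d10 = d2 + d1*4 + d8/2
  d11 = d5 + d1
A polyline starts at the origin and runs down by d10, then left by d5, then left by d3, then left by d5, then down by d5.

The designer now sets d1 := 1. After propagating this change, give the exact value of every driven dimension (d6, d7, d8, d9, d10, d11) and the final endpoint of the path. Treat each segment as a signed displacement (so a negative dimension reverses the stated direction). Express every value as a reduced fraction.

Apply edit: d1 := 1
  d6 = d4 + d3/2 = 23/2
  d7 = d3 - d4 = -5/2
  d8 = d4 + d5*2 + d1 = 75/2
  d9 = d3/5 = 6/5
  d10 = d2 + d1*4 + d8/2 = 95/4
  d11 = d5 + d1 = 15
Walk from origin (0, 0):
  seg 1: down by d10 = 95/4 → (0, -95/4)
  seg 2: left by d5 = 14 → (-14, -95/4)
  seg 3: left by d3 = 6 → (-20, -95/4)
  seg 4: left by d5 = 14 → (-34, -95/4)
  seg 5: down by d5 = 14 → (-34, -151/4)

d6 = 23/2
d7 = -5/2
d8 = 75/2
d9 = 6/5
d10 = 95/4
d11 = 15
endpoint = (-34, -151/4)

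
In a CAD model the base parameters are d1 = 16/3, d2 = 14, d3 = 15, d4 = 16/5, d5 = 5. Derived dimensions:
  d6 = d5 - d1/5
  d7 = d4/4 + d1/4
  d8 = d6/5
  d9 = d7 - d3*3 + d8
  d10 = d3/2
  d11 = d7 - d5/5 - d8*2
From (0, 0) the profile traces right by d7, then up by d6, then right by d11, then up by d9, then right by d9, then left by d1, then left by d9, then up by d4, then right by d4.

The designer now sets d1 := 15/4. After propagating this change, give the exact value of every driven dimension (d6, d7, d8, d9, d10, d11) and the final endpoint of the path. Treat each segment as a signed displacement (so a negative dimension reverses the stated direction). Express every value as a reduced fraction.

Apply edit: d1 := 15/4
  d6 = d5 - d1/5 = 17/4
  d7 = d4/4 + d1/4 = 139/80
  d8 = d6/5 = 17/20
  d9 = d7 - d3*3 + d8 = -3393/80
  d10 = d3/2 = 15/2
  d11 = d7 - d5/5 - d8*2 = -77/80
Walk from origin (0, 0):
  seg 1: right by d7 = 139/80 → (139/80, 0)
  seg 2: up by d6 = 17/4 → (139/80, 17/4)
  seg 3: right by d11 = -77/80 → (31/40, 17/4)
  seg 4: up by d9 = -3393/80 → (31/40, -3053/80)
  seg 5: right by d9 = -3393/80 → (-3331/80, -3053/80)
  seg 6: left by d1 = 15/4 → (-3631/80, -3053/80)
  seg 7: left by d9 = -3393/80 → (-119/40, -3053/80)
  seg 8: up by d4 = 16/5 → (-119/40, -2797/80)
  seg 9: right by d4 = 16/5 → (9/40, -2797/80)

d6 = 17/4
d7 = 139/80
d8 = 17/20
d9 = -3393/80
d10 = 15/2
d11 = -77/80
endpoint = (9/40, -2797/80)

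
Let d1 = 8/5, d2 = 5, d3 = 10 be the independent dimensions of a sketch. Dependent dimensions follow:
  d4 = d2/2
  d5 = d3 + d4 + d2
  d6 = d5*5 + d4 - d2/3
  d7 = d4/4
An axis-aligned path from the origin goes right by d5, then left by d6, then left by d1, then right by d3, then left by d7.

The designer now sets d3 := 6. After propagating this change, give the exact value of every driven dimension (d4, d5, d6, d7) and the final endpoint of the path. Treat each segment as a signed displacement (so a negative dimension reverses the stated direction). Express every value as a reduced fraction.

d4 = 5/2
d5 = 27/2
d6 = 205/3
d7 = 5/8
endpoint = (-6127/120, 0)

Apply edit: d3 := 6
  d4 = d2/2 = 5/2
  d5 = d3 + d4 + d2 = 27/2
  d6 = d5*5 + d4 - d2/3 = 205/3
  d7 = d4/4 = 5/8
Walk from origin (0, 0):
  seg 1: right by d5 = 27/2 → (27/2, 0)
  seg 2: left by d6 = 205/3 → (-329/6, 0)
  seg 3: left by d1 = 8/5 → (-1693/30, 0)
  seg 4: right by d3 = 6 → (-1513/30, 0)
  seg 5: left by d7 = 5/8 → (-6127/120, 0)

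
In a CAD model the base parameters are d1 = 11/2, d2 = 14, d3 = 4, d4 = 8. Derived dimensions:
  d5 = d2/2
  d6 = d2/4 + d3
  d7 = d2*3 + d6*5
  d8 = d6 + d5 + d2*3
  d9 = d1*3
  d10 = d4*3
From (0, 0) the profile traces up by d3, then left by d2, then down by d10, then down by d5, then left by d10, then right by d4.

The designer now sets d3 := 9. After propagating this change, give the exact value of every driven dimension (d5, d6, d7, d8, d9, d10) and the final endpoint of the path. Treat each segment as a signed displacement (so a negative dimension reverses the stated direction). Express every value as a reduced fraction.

Apply edit: d3 := 9
  d5 = d2/2 = 7
  d6 = d2/4 + d3 = 25/2
  d7 = d2*3 + d6*5 = 209/2
  d8 = d6 + d5 + d2*3 = 123/2
  d9 = d1*3 = 33/2
  d10 = d4*3 = 24
Walk from origin (0, 0):
  seg 1: up by d3 = 9 → (0, 9)
  seg 2: left by d2 = 14 → (-14, 9)
  seg 3: down by d10 = 24 → (-14, -15)
  seg 4: down by d5 = 7 → (-14, -22)
  seg 5: left by d10 = 24 → (-38, -22)
  seg 6: right by d4 = 8 → (-30, -22)

d5 = 7
d6 = 25/2
d7 = 209/2
d8 = 123/2
d9 = 33/2
d10 = 24
endpoint = (-30, -22)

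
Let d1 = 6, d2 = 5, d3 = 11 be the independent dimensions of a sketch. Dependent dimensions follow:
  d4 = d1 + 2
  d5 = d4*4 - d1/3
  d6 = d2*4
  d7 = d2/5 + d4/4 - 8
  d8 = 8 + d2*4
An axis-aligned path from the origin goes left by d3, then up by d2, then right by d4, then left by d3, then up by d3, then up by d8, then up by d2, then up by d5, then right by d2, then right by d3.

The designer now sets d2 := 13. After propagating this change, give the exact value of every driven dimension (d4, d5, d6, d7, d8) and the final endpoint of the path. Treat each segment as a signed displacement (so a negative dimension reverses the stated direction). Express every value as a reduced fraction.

Apply edit: d2 := 13
  d4 = d1 + 2 = 8
  d5 = d4*4 - d1/3 = 30
  d6 = d2*4 = 52
  d7 = d2/5 + d4/4 - 8 = -17/5
  d8 = 8 + d2*4 = 60
Walk from origin (0, 0):
  seg 1: left by d3 = 11 → (-11, 0)
  seg 2: up by d2 = 13 → (-11, 13)
  seg 3: right by d4 = 8 → (-3, 13)
  seg 4: left by d3 = 11 → (-14, 13)
  seg 5: up by d3 = 11 → (-14, 24)
  seg 6: up by d8 = 60 → (-14, 84)
  seg 7: up by d2 = 13 → (-14, 97)
  seg 8: up by d5 = 30 → (-14, 127)
  seg 9: right by d2 = 13 → (-1, 127)
  seg 10: right by d3 = 11 → (10, 127)

d4 = 8
d5 = 30
d6 = 52
d7 = -17/5
d8 = 60
endpoint = (10, 127)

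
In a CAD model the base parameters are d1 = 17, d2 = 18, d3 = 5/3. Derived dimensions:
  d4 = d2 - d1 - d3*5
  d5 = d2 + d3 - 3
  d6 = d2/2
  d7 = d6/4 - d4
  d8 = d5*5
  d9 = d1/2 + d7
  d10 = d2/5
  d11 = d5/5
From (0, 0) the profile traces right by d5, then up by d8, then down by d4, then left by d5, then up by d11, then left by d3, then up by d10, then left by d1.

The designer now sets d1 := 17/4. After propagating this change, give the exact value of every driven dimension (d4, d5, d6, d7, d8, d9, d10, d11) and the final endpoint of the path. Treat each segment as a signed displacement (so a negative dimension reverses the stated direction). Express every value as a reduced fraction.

Apply edit: d1 := 17/4
  d4 = d2 - d1 - d3*5 = 65/12
  d5 = d2 + d3 - 3 = 50/3
  d6 = d2/2 = 9
  d7 = d6/4 - d4 = -19/6
  d8 = d5*5 = 250/3
  d9 = d1/2 + d7 = -25/24
  d10 = d2/5 = 18/5
  d11 = d5/5 = 10/3
Walk from origin (0, 0):
  seg 1: right by d5 = 50/3 → (50/3, 0)
  seg 2: up by d8 = 250/3 → (50/3, 250/3)
  seg 3: down by d4 = 65/12 → (50/3, 935/12)
  seg 4: left by d5 = 50/3 → (0, 935/12)
  seg 5: up by d11 = 10/3 → (0, 325/4)
  seg 6: left by d3 = 5/3 → (-5/3, 325/4)
  seg 7: up by d10 = 18/5 → (-5/3, 1697/20)
  seg 8: left by d1 = 17/4 → (-71/12, 1697/20)

d4 = 65/12
d5 = 50/3
d6 = 9
d7 = -19/6
d8 = 250/3
d9 = -25/24
d10 = 18/5
d11 = 10/3
endpoint = (-71/12, 1697/20)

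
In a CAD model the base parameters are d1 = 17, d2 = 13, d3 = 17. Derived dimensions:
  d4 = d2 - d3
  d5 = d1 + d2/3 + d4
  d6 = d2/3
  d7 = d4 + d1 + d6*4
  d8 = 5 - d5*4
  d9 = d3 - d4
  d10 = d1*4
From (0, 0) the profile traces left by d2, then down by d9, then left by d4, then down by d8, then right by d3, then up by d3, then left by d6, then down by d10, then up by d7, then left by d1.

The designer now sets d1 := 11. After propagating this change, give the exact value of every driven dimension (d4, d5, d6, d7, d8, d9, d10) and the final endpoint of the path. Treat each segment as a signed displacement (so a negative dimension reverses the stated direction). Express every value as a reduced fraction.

Apply edit: d1 := 11
  d4 = d2 - d3 = -4
  d5 = d1 + d2/3 + d4 = 34/3
  d6 = d2/3 = 13/3
  d7 = d4 + d1 + d6*4 = 73/3
  d8 = 5 - d5*4 = -121/3
  d9 = d3 - d4 = 21
  d10 = d1*4 = 44
Walk from origin (0, 0):
  seg 1: left by d2 = 13 → (-13, 0)
  seg 2: down by d9 = 21 → (-13, -21)
  seg 3: left by d4 = -4 → (-9, -21)
  seg 4: down by d8 = -121/3 → (-9, 58/3)
  seg 5: right by d3 = 17 → (8, 58/3)
  seg 6: up by d3 = 17 → (8, 109/3)
  seg 7: left by d6 = 13/3 → (11/3, 109/3)
  seg 8: down by d10 = 44 → (11/3, -23/3)
  seg 9: up by d7 = 73/3 → (11/3, 50/3)
  seg 10: left by d1 = 11 → (-22/3, 50/3)

d4 = -4
d5 = 34/3
d6 = 13/3
d7 = 73/3
d8 = -121/3
d9 = 21
d10 = 44
endpoint = (-22/3, 50/3)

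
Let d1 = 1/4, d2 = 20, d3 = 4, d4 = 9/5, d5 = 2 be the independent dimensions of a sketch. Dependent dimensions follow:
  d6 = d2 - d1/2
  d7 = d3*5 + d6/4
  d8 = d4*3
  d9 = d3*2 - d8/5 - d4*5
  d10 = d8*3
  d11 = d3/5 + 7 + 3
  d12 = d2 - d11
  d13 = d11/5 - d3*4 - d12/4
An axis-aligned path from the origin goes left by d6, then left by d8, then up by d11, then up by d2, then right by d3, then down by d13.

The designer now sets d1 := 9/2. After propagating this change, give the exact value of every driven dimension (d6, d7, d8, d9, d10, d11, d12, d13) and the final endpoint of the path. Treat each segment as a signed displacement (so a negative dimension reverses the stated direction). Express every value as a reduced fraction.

d6 = 71/4
d7 = 391/16
d8 = 27/5
d9 = -52/25
d10 = 81/5
d11 = 54/5
d12 = 46/5
d13 = -807/50
endpoint = (-383/20, 2347/50)

Apply edit: d1 := 9/2
  d6 = d2 - d1/2 = 71/4
  d7 = d3*5 + d6/4 = 391/16
  d8 = d4*3 = 27/5
  d9 = d3*2 - d8/5 - d4*5 = -52/25
  d10 = d8*3 = 81/5
  d11 = d3/5 + 7 + 3 = 54/5
  d12 = d2 - d11 = 46/5
  d13 = d11/5 - d3*4 - d12/4 = -807/50
Walk from origin (0, 0):
  seg 1: left by d6 = 71/4 → (-71/4, 0)
  seg 2: left by d8 = 27/5 → (-463/20, 0)
  seg 3: up by d11 = 54/5 → (-463/20, 54/5)
  seg 4: up by d2 = 20 → (-463/20, 154/5)
  seg 5: right by d3 = 4 → (-383/20, 154/5)
  seg 6: down by d13 = -807/50 → (-383/20, 2347/50)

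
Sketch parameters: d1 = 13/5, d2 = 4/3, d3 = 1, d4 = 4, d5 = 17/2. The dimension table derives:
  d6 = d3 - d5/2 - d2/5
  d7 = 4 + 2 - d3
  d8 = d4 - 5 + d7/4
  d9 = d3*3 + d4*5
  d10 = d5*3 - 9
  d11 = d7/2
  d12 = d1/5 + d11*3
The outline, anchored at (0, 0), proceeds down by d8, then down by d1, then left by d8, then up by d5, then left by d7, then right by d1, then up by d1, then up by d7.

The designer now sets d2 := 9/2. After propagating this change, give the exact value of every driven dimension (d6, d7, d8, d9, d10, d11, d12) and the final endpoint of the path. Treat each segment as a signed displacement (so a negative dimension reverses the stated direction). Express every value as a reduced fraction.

Apply edit: d2 := 9/2
  d6 = d3 - d5/2 - d2/5 = -83/20
  d7 = 4 + 2 - d3 = 5
  d8 = d4 - 5 + d7/4 = 1/4
  d9 = d3*3 + d4*5 = 23
  d10 = d5*3 - 9 = 33/2
  d11 = d7/2 = 5/2
  d12 = d1/5 + d11*3 = 401/50
Walk from origin (0, 0):
  seg 1: down by d8 = 1/4 → (0, -1/4)
  seg 2: down by d1 = 13/5 → (0, -57/20)
  seg 3: left by d8 = 1/4 → (-1/4, -57/20)
  seg 4: up by d5 = 17/2 → (-1/4, 113/20)
  seg 5: left by d7 = 5 → (-21/4, 113/20)
  seg 6: right by d1 = 13/5 → (-53/20, 113/20)
  seg 7: up by d1 = 13/5 → (-53/20, 33/4)
  seg 8: up by d7 = 5 → (-53/20, 53/4)

d6 = -83/20
d7 = 5
d8 = 1/4
d9 = 23
d10 = 33/2
d11 = 5/2
d12 = 401/50
endpoint = (-53/20, 53/4)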